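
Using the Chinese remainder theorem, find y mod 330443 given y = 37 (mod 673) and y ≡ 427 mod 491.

284716

673⁻¹ mod 491: 673*375 ≡ 1 (mod 491), so 673⁻¹ ≡ 375.
y = 37 + 673*((427 − 37)*375 mod 491) = 37 + 673*423 = 284716.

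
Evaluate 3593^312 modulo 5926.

3055

312 in binary is 100111000, i.e. 312 = 256 + 32 + 16 + 8.
3593^1 ≡ 3593 (mod 5926)
3593^2 ≡ 3593^2 = 12909649 ≡ 2821 (mod 5926)
3593^4 ≡ 2821^2 = 7958041 ≡ 5349 (mod 5926)
3593^8 ≡ 5349^2 = 28611801 ≡ 1073 (mod 5926)
3593^16 ≡ 1073^2 = 1151329 ≡ 1685 (mod 5926)
3593^32 ≡ 1685^2 = 2839225 ≡ 671 (mod 5926)
3593^64 ≡ 671^2 = 450241 ≡ 5791 (mod 5926)
3593^128 ≡ 5791^2 = 33535681 ≡ 447 (mod 5926)
3593^256 ≡ 447^2 = 199809 ≡ 4251 (mod 5926)
3593^312 = 3593^256 * 3593^32 * 3593^16 * 3593^8 ≡ 4251 * 671 * 1685 * 1073 (mod 5926).
Accumulate the product:
4251 * 671 = 2852421 ≡ 2015
2015 * 1685 = 3395275 ≡ 5603
5603 * 1073 = 6012019 ≡ 3055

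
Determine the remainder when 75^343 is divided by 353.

343 in binary is 101010111, i.e. 343 = 256 + 64 + 16 + 4 + 2 + 1.
75^1 ≡ 75 (mod 353)
75^2 ≡ 75^2 = 5625 ≡ 330 (mod 353)
75^4 ≡ 330^2 = 108900 ≡ 176 (mod 353)
75^8 ≡ 176^2 = 30976 ≡ 265 (mod 353)
75^16 ≡ 265^2 = 70225 ≡ 331 (mod 353)
75^32 ≡ 331^2 = 109561 ≡ 131 (mod 353)
75^64 ≡ 131^2 = 17161 ≡ 217 (mod 353)
75^128 ≡ 217^2 = 47089 ≡ 140 (mod 353)
75^256 ≡ 140^2 = 19600 ≡ 185 (mod 353)
75^343 = 75^256 × 75^64 × 75^16 × 75^4 × 75^2 × 75^1 ≡ 185 × 217 × 331 × 176 × 330 × 75 (mod 353).
Accumulate the product:
185 × 217 = 40145 ≡ 256
256 × 331 = 84736 ≡ 16
16 × 176 = 2816 ≡ 345
345 × 330 = 113850 ≡ 184
184 × 75 = 13800 ≡ 33

33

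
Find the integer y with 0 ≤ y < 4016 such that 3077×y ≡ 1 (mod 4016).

4016 = 1×3077 + 939
3077 = 3×939 + 260
939 = 3×260 + 159
260 = 1×159 + 101
159 = 1×101 + 58
101 = 1×58 + 43
58 = 1×43 + 15
43 = 2×15 + 13
15 = 1×13 + 2
13 = 6×2 + 1
2 = 2×1 + 0
gcd(3077, 4016) = 1, so the inverse exists.
Back-substitute for 1:
1 = 1×13 − 6×2
  = −6×15 + 7×13
  = 7×43 − 20×15
  = −20×58 + 27×43
  = 27×101 − 47×58
  = −47×159 + 74×101
  = 74×260 − 121×159
  = −121×939 + 437×260
  = 437×3077 − 1432×939
  = −1432×4016 + 1869×3077
So 3077⁻¹ ≡ 1869 (mod 4016).

1869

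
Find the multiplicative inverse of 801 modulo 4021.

By the extended Euclidean algorithm:
4021 = 5*801 + 16
801 = 50*16 + 1
16 = 16*1 + 0
gcd(801, 4021) = 1, so the inverse exists.
Bézout: 1 = −50*4021 + 251*801.
So 801⁻¹ ≡ 251 (mod 4021).

251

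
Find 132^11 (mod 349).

Compute successive squares:
11 in binary is 1011, i.e. 11 = 8 + 2 + 1.
132^1 ≡ 132 (mod 349)
132^2 ≡ 132^2 = 17424 ≡ 323 (mod 349)
132^4 ≡ 323^2 = 104329 ≡ 327 (mod 349)
132^8 ≡ 327^2 = 106929 ≡ 135 (mod 349)
132^11 = 132^8 × 132^2 × 132^1 ≡ 135 × 323 × 132 (mod 349).
Accumulate the product:
135 × 323 = 43605 ≡ 329
329 × 132 = 43428 ≡ 152

152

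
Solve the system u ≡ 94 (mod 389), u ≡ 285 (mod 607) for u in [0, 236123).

389⁻¹ mod 607: 389·142 ≡ 1 (mod 607), so 389⁻¹ ≡ 142.
u = 94 + 389·((285 − 94)·142 mod 607) = 94 + 389·414 = 161140.

161140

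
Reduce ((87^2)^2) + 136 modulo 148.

(87)^2 ≡ 21 (mod 148)
(21)^2 ≡ 145 (mod 148)
145 + 136 = 281 ≡ 133 (mod 148)

133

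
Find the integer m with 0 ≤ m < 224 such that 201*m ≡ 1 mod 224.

185

Apply the Euclidean algorithm and back-substitute:
224 = 1*201 + 23
201 = 8*23 + 17
23 = 1*17 + 6
17 = 2*6 + 5
6 = 1*5 + 1
5 = 5*1 + 0
gcd(201, 224) = 1, so the inverse exists.
Back-substitute for 1:
1 = 1*6 − 1*5
  = −1*17 + 3*6
  = 3*23 − 4*17
  = −4*201 + 35*23
  = 35*224 − 39*201
So 201⁻¹ ≡ −39 ≡ 185 (mod 224).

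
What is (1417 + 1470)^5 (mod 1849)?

1756

1417 + 1470 = 2887 ≡ 1038 (mod 1849)
(1038)^5 ≡ 1756 (mod 1849)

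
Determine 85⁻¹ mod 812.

449

By the extended Euclidean algorithm:
812 = 9·85 + 47
85 = 1·47 + 38
47 = 1·38 + 9
38 = 4·9 + 2
9 = 4·2 + 1
2 = 2·1 + 0
gcd(85, 812) = 1, so the inverse exists.
Bézout: 1 = 38·812 − 363·85.
So 85⁻¹ ≡ −363 ≡ 449 (mod 812).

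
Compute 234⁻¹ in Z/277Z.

Run the extended Euclidean algorithm:
277 = 1×234 + 43
234 = 5×43 + 19
43 = 2×19 + 5
19 = 3×5 + 4
5 = 1×4 + 1
4 = 4×1 + 0
gcd(234, 277) = 1, so the inverse exists.
Bézout: 1 = 49×277 − 58×234.
So 234⁻¹ ≡ −58 ≡ 219 (mod 277).

219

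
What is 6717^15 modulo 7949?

827

15 in binary is 1111, i.e. 15 = 8 + 4 + 2 + 1.
6717^1 ≡ 6717 (mod 7949)
6717^2 ≡ 6717^2 = 45118089 ≡ 7514 (mod 7949)
6717^4 ≡ 7514^2 = 56460196 ≡ 6398 (mod 7949)
6717^8 ≡ 6398^2 = 40934404 ≡ 5003 (mod 7949)
6717^15 = 6717^8 × 6717^4 × 6717^2 × 6717^1 ≡ 5003 × 6398 × 7514 × 6717 (mod 7949).
Accumulate the product:
5003 × 6398 = 32009194 ≡ 6520
6520 × 7514 = 48991280 ≡ 1593
1593 × 6717 = 10700181 ≡ 827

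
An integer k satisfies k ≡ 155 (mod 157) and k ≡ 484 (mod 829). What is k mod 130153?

80068

157⁻¹ mod 829: 157·697 ≡ 1 (mod 829), so 157⁻¹ ≡ 697.
k = 155 + 157·((484 − 155)·697 mod 829) = 155 + 157·509 = 80068.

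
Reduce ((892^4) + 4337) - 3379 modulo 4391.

3636

(892)^4 ≡ 2678 (mod 4391)
2678 + 4337 = 7015 ≡ 2624 (mod 4391)
2624 - 3379 = -755 ≡ 3636 (mod 4391)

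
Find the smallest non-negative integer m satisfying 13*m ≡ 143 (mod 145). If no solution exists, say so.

gcd(13, 145) = 1, so a unique solution mod 145 exists.
13⁻¹ ≡ 67 (mod 145).
m ≡ 67*143 ≡ 11 (mod 145).

11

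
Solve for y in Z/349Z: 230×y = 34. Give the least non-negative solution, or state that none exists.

gcd(230, 349) = 1, so a unique solution mod 349 exists.
230⁻¹ ≡ 305 (mod 349).
y ≡ 305×34 ≡ 249 (mod 349).

249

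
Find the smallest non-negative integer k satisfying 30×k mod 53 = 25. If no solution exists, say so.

gcd(30, 53) = 1, so a unique solution mod 53 exists.
30⁻¹ ≡ 23 (mod 53).
k ≡ 23×25 ≡ 45 (mod 53).

45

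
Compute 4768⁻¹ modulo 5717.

4723

5717 = 1*4768 + 949
4768 = 5*949 + 23
949 = 41*23 + 6
23 = 3*6 + 5
6 = 1*5 + 1
5 = 5*1 + 0
gcd(4768, 5717) = 1, so the inverse exists.
Bézout: 1 = 829*5717 − 994*4768.
So 4768⁻¹ ≡ −994 ≡ 4723 (mod 5717).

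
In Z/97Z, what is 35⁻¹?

61

97 = 2×35 + 27
35 = 1×27 + 8
27 = 3×8 + 3
8 = 2×3 + 2
3 = 1×2 + 1
2 = 2×1 + 0
gcd(35, 97) = 1, so the inverse exists.
Back-substitute for 1:
1 = 1×3 − 1×2
  = −1×8 + 3×3
  = 3×27 − 10×8
  = −10×35 + 13×27
  = 13×97 − 36×35
So 35⁻¹ ≡ −36 ≡ 61 (mod 97).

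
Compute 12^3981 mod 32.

0

Compute successive squares:
3981 in binary is 111110001101, i.e. 3981 = 2048 + 1024 + 512 + 256 + 128 + 8 + 4 + 1.
12^1 ≡ 12 (mod 32)
12^2 ≡ 12^2 = 144 ≡ 16 (mod 32)
12^4 ≡ 16^2 = 256 ≡ 0 (mod 32)
12^8 ≡ 0^2 = 0 (mod 32)
12^16 ≡ 0^2 = 0 (mod 32)
12^32 ≡ 0^2 = 0 (mod 32)
12^64 ≡ 0^2 = 0 (mod 32)
12^128 ≡ 0^2 = 0 (mod 32)
12^256 ≡ 0^2 = 0 (mod 32)
12^512 ≡ 0^2 = 0 (mod 32)
12^1024 ≡ 0^2 = 0 (mod 32)
12^2048 ≡ 0^2 = 0 (mod 32)
12^3981 = 12^2048 × 12^1024 × 12^512 × 12^256 × 12^128 × 12^8 × 12^4 × 12^1 ≡ 0 × 0 × 0 × 0 × 0 × 0 × 0 × 12 (mod 32).
Accumulate the product:
0 × 0 = 0
0 × 0 = 0
0 × 0 = 0
0 × 0 = 0
0 × 0 = 0
0 × 0 = 0
0 × 12 = 0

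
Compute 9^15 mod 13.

9^1 ≡ 9 (mod 13)
9^2 ≡ 9^2 = 81 ≡ 3 (mod 13)
9^4 ≡ 3^2 = 9 (mod 13)
9^8 ≡ 9^2 = 81 ≡ 3 (mod 13)
9^15 = 9^8 · 9^4 · 9^2 · 9^1 ≡ 3 · 9 · 3 · 9 (mod 13).
Accumulate the product:
3 · 9 = 27 ≡ 1
1 · 3 = 3
3 · 9 = 27 ≡ 1

1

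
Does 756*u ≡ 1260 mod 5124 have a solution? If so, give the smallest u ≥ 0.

gcd(756, 5124) = 84, and 84 | 1260, so solutions exist.
Divide through by 84: 9*u ≡ 15 (mod 61).
9⁻¹ ≡ 34 (mod 61).
u ≡ 34*15 ≡ 22 (mod 61).
The smallest non-negative solution is u = 22.

22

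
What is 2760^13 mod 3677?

2986

13 in binary is 1101, i.e. 13 = 8 + 4 + 1.
2760^1 ≡ 2760 (mod 3677)
2760^2 ≡ 2760^2 = 7617600 ≡ 2533 (mod 3677)
2760^4 ≡ 2533^2 = 6416089 ≡ 3401 (mod 3677)
2760^8 ≡ 3401^2 = 11566801 ≡ 2636 (mod 3677)
2760^13 = 2760^8 · 2760^4 · 2760^1 ≡ 2636 · 3401 · 2760 (mod 3677).
Accumulate the product:
2636 · 3401 = 8965036 ≡ 510
510 · 2760 = 1407600 ≡ 2986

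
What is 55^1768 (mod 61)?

22

Compute successive squares:
55^1 ≡ 55 (mod 61)
55^2 ≡ 55^2 = 3025 ≡ 36 (mod 61)
55^4 ≡ 36^2 = 1296 ≡ 15 (mod 61)
55^8 ≡ 15^2 = 225 ≡ 42 (mod 61)
55^16 ≡ 42^2 = 1764 ≡ 56 (mod 61)
55^32 ≡ 56^2 = 3136 ≡ 25 (mod 61)
55^64 ≡ 25^2 = 625 ≡ 15 (mod 61)
55^128 ≡ 15^2 = 225 ≡ 42 (mod 61)
55^256 ≡ 42^2 = 1764 ≡ 56 (mod 61)
55^512 ≡ 56^2 = 3136 ≡ 25 (mod 61)
55^1024 ≡ 25^2 = 625 ≡ 15 (mod 61)
55^1768 = 55^1024 · 55^512 · 55^128 · 55^64 · 55^32 · 55^8 ≡ 15 · 25 · 42 · 15 · 25 · 42 (mod 61).
Accumulate the product:
15 · 25 = 375 ≡ 9
9 · 42 = 378 ≡ 12
12 · 15 = 180 ≡ 58
58 · 25 = 1450 ≡ 47
47 · 42 = 1974 ≡ 22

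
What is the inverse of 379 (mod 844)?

579

Apply the Euclidean algorithm and back-substitute:
844 = 2*379 + 86
379 = 4*86 + 35
86 = 2*35 + 16
35 = 2*16 + 3
16 = 5*3 + 1
3 = 3*1 + 0
gcd(379, 844) = 1, so the inverse exists.
Bézout: 1 = 119*844 − 265*379.
So 379⁻¹ ≡ −265 ≡ 579 (mod 844).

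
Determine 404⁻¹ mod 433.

433 = 1*404 + 29
404 = 13*29 + 27
29 = 1*27 + 2
27 = 13*2 + 1
2 = 2*1 + 0
gcd(404, 433) = 1, so the inverse exists.
Bézout: 1 = −195*433 + 209*404.
So 404⁻¹ ≡ 209 (mod 433).

209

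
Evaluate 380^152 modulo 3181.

81

380^1 ≡ 380 (mod 3181)
380^2 ≡ 380^2 = 144400 ≡ 1255 (mod 3181)
380^4 ≡ 1255^2 = 1575025 ≡ 430 (mod 3181)
380^8 ≡ 430^2 = 184900 ≡ 402 (mod 3181)
380^16 ≡ 402^2 = 161604 ≡ 2554 (mod 3181)
380^32 ≡ 2554^2 = 6522916 ≡ 1866 (mod 3181)
380^64 ≡ 1866^2 = 3481956 ≡ 1942 (mod 3181)
380^128 ≡ 1942^2 = 3771364 ≡ 1879 (mod 3181)
380^152 = 380^128 × 380^16 × 380^8 ≡ 1879 × 2554 × 402 (mod 3181).
Accumulate the product:
1879 × 2554 = 4798966 ≡ 2018
2018 × 402 = 811236 ≡ 81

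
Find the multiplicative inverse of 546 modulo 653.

238

653 = 1*546 + 107
546 = 5*107 + 11
107 = 9*11 + 8
11 = 1*8 + 3
8 = 2*3 + 2
3 = 1*2 + 1
2 = 2*1 + 0
gcd(546, 653) = 1, so the inverse exists.
Bézout: 1 = −199*653 + 238*546.
So 546⁻¹ ≡ 238 (mod 653).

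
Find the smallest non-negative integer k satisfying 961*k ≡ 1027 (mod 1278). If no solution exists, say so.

283

gcd(961, 1278) = 1, so a unique solution mod 1278 exists.
961⁻¹ ≡ 895 (mod 1278).
k ≡ 895*1027 ≡ 283 (mod 1278).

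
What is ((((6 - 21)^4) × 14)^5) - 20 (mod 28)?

8

6 - 21 = -15 ≡ 13 (mod 28)
(13)^4 ≡ 1 (mod 28)
1 × 14 = 14
(14)^5 ≡ 0 (mod 28)
0 - 20 = -20 ≡ 8 (mod 28)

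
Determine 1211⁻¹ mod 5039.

4548

5039 = 4·1211 + 195
1211 = 6·195 + 41
195 = 4·41 + 31
41 = 1·31 + 10
31 = 3·10 + 1
10 = 10·1 + 0
gcd(1211, 5039) = 1, so the inverse exists.
Back-substitute for 1:
1 = 1·31 − 3·10
  = −3·41 + 4·31
  = 4·195 − 19·41
  = −19·1211 + 118·195
  = 118·5039 − 491·1211
So 1211⁻¹ ≡ −491 ≡ 4548 (mod 5039).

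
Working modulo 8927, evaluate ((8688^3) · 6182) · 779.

1444

(8688)^3 ≡ 6391 (mod 8927)
6391 · 6182 = 39509162 ≡ 7187 (mod 8927)
7187 · 779 = 5598673 ≡ 1444 (mod 8927)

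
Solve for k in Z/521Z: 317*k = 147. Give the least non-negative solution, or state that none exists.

gcd(317, 521) = 1, so a unique solution mod 521 exists.
317⁻¹ ≡ 166 (mod 521).
k ≡ 166*147 ≡ 436 (mod 521).

436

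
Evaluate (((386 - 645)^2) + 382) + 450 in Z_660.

386 - 645 = -259 ≡ 401 (mod 660)
(401)^2 ≡ 421 (mod 660)
421 + 382 = 803 ≡ 143 (mod 660)
143 + 450 = 593

593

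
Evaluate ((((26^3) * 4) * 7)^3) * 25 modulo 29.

(26)^3 ≡ 2 (mod 29)
2 * 4 = 8
8 * 7 = 56 ≡ 27 (mod 29)
(27)^3 ≡ 21 (mod 29)
21 * 25 = 525 ≡ 3 (mod 29)

3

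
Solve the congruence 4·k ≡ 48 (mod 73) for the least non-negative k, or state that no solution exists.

12

gcd(4, 73) = 1, so a unique solution mod 73 exists.
4⁻¹ ≡ 55 (mod 73).
k ≡ 55·48 ≡ 12 (mod 73).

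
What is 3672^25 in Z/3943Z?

2858

Compute successive squares:
25 in binary is 11001, i.e. 25 = 16 + 8 + 1.
3672^1 ≡ 3672 (mod 3943)
3672^2 ≡ 3672^2 = 13483584 ≡ 2467 (mod 3943)
3672^4 ≡ 2467^2 = 6086089 ≡ 2040 (mod 3943)
3672^8 ≡ 2040^2 = 4161600 ≡ 1735 (mod 3943)
3672^16 ≡ 1735^2 = 3010225 ≡ 1716 (mod 3943)
3672^25 = 3672^16 × 3672^8 × 3672^1 ≡ 1716 × 1735 × 3672 (mod 3943).
Accumulate the product:
1716 × 1735 = 2977260 ≡ 295
295 × 3672 = 1083240 ≡ 2858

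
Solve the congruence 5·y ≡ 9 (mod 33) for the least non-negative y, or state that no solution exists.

gcd(5, 33) = 1, so a unique solution mod 33 exists.
5⁻¹ ≡ 20 (mod 33).
y ≡ 20·9 ≡ 15 (mod 33).

15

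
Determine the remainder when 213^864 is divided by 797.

461

By square-and-multiply:
864 in binary is 1101100000, i.e. 864 = 512 + 256 + 64 + 32.
213^1 ≡ 213 (mod 797)
213^2 ≡ 213^2 = 45369 ≡ 737 (mod 797)
213^4 ≡ 737^2 = 543169 ≡ 412 (mod 797)
213^8 ≡ 412^2 = 169744 ≡ 780 (mod 797)
213^16 ≡ 780^2 = 608400 ≡ 289 (mod 797)
213^32 ≡ 289^2 = 83521 ≡ 633 (mod 797)
213^64 ≡ 633^2 = 400689 ≡ 595 (mod 797)
213^128 ≡ 595^2 = 354025 ≡ 157 (mod 797)
213^256 ≡ 157^2 = 24649 ≡ 739 (mod 797)
213^512 ≡ 739^2 = 546121 ≡ 176 (mod 797)
213^864 = 213^512 · 213^256 · 213^64 · 213^32 ≡ 176 · 739 · 595 · 633 (mod 797).
Accumulate the product:
176 · 739 = 130064 ≡ 153
153 · 595 = 91035 ≡ 177
177 · 633 = 112041 ≡ 461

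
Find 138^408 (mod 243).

408 in binary is 110011000, i.e. 408 = 256 + 128 + 16 + 8.
138^1 ≡ 138 (mod 243)
138^2 ≡ 138^2 = 19044 ≡ 90 (mod 243)
138^4 ≡ 90^2 = 8100 ≡ 81 (mod 243)
138^8 ≡ 81^2 = 6561 ≡ 0 (mod 243)
138^16 ≡ 0^2 = 0 (mod 243)
138^32 ≡ 0^2 = 0 (mod 243)
138^64 ≡ 0^2 = 0 (mod 243)
138^128 ≡ 0^2 = 0 (mod 243)
138^256 ≡ 0^2 = 0 (mod 243)
138^408 = 138^256 · 138^128 · 138^16 · 138^8 ≡ 0 · 0 · 0 · 0 (mod 243).
Accumulate the product:
0 · 0 = 0
0 · 0 = 0
0 · 0 = 0

0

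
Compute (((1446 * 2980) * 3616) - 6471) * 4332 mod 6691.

2964

1446 * 2980 = 4309080 ≡ 76 (mod 6691)
76 * 3616 = 274816 ≡ 485 (mod 6691)
485 - 6471 = -5986 ≡ 705 (mod 6691)
705 * 4332 = 3054060 ≡ 2964 (mod 6691)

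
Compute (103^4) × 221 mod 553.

463

(103)^4 ≡ 450 (mod 553)
450 × 221 = 99450 ≡ 463 (mod 553)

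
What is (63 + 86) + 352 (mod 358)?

143

63 + 86 = 149
149 + 352 = 501 ≡ 143 (mod 358)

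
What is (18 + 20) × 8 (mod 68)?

18 + 20 = 38
38 × 8 = 304 ≡ 32 (mod 68)

32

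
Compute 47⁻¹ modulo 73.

Apply the Euclidean algorithm and back-substitute:
73 = 1·47 + 26
47 = 1·26 + 21
26 = 1·21 + 5
21 = 4·5 + 1
5 = 5·1 + 0
gcd(47, 73) = 1, so the inverse exists.
Bézout: 1 = −9·73 + 14·47.
So 47⁻¹ ≡ 14 (mod 73).

14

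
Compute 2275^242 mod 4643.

242 in binary is 11110010, i.e. 242 = 128 + 64 + 32 + 16 + 2.
2275^1 ≡ 2275 (mod 4643)
2275^2 ≡ 2275^2 = 5175625 ≡ 3323 (mod 4643)
2275^4 ≡ 3323^2 = 11042329 ≡ 1275 (mod 4643)
2275^8 ≡ 1275^2 = 1625625 ≡ 575 (mod 4643)
2275^16 ≡ 575^2 = 330625 ≡ 972 (mod 4643)
2275^32 ≡ 972^2 = 944784 ≡ 2255 (mod 4643)
2275^64 ≡ 2255^2 = 5085025 ≡ 940 (mod 4643)
2275^128 ≡ 940^2 = 883600 ≡ 1430 (mod 4643)
2275^242 = 2275^128 * 2275^64 * 2275^32 * 2275^16 * 2275^2 ≡ 1430 * 940 * 2255 * 972 * 3323 (mod 4643).
Accumulate the product:
1430 * 940 = 1344200 ≡ 2373
2373 * 2255 = 5351115 ≡ 2379
2379 * 972 = 2312388 ≡ 174
174 * 3323 = 578202 ≡ 2470

2470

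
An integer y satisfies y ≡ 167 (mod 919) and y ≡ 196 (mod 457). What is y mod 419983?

919⁻¹ mod 457: 919·183 ≡ 1 (mod 457), so 919⁻¹ ≡ 183.
y = 167 + 919·((196 − 167)·183 mod 457) = 167 + 919·280 = 257487.
Check: 257487 mod 919 = 167, 257487 mod 457 = 196. ✓

257487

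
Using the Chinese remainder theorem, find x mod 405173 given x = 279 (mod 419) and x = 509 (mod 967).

350563

419⁻¹ mod 967: 419*937 ≡ 1 (mod 967), so 419⁻¹ ≡ 937.
x = 279 + 419*((509 − 279)*937 mod 967) = 279 + 419*836 = 350563.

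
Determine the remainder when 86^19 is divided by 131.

19 in binary is 10011, i.e. 19 = 16 + 2 + 1.
86^1 ≡ 86 (mod 131)
86^2 ≡ 86^2 = 7396 ≡ 60 (mod 131)
86^4 ≡ 60^2 = 3600 ≡ 63 (mod 131)
86^8 ≡ 63^2 = 3969 ≡ 39 (mod 131)
86^16 ≡ 39^2 = 1521 ≡ 80 (mod 131)
86^19 = 86^16 * 86^2 * 86^1 ≡ 80 * 60 * 86 (mod 131).
Accumulate the product:
80 * 60 = 4800 ≡ 84
84 * 86 = 7224 ≡ 19

19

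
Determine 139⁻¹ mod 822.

343

Apply the Euclidean algorithm and back-substitute:
822 = 5*139 + 127
139 = 1*127 + 12
127 = 10*12 + 7
12 = 1*7 + 5
7 = 1*5 + 2
5 = 2*2 + 1
2 = 2*1 + 0
gcd(139, 822) = 1, so the inverse exists.
Bézout: 1 = −58*822 + 343*139.
So 139⁻¹ ≡ 343 (mod 822).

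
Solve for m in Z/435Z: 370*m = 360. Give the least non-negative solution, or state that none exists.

48

gcd(370, 435) = 5, and 5 | 360, so solutions exist.
Divide through by 5: 74*m ≡ 72 (mod 87).
74⁻¹ ≡ 20 (mod 87).
m ≡ 20*72 ≡ 48 (mod 87).
The smallest non-negative solution is m = 48.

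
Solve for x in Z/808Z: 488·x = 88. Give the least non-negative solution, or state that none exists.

78

gcd(488, 808) = 8, and 8 | 88, so solutions exist.
Divide through by 8: 61·x ≡ 11 (mod 101).
61⁻¹ ≡ 53 (mod 101).
x ≡ 53·11 ≡ 78 (mod 101).
The smallest non-negative solution is x = 78.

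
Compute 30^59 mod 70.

60

Compute successive squares:
30^1 ≡ 30 (mod 70)
30^2 ≡ 30^2 = 900 ≡ 60 (mod 70)
30^4 ≡ 60^2 = 3600 ≡ 30 (mod 70)
30^8 ≡ 30^2 = 900 ≡ 60 (mod 70)
30^16 ≡ 60^2 = 3600 ≡ 30 (mod 70)
30^32 ≡ 30^2 = 900 ≡ 60 (mod 70)
30^59 = 30^32 · 30^16 · 30^8 · 30^2 · 30^1 ≡ 60 · 30 · 60 · 60 · 30 (mod 70).
Accumulate the product:
60 · 30 = 1800 ≡ 50
50 · 60 = 3000 ≡ 60
60 · 60 = 3600 ≡ 30
30 · 30 = 900 ≡ 60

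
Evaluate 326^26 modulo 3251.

2027

Compute successive squares:
26 in binary is 11010, i.e. 26 = 16 + 8 + 2.
326^1 ≡ 326 (mod 3251)
326^2 ≡ 326^2 = 106276 ≡ 2244 (mod 3251)
326^4 ≡ 2244^2 = 5035536 ≡ 2988 (mod 3251)
326^8 ≡ 2988^2 = 8928144 ≡ 898 (mod 3251)
326^16 ≡ 898^2 = 806404 ≡ 156 (mod 3251)
326^26 = 326^16 · 326^8 · 326^2 ≡ 156 · 898 · 2244 (mod 3251).
Accumulate the product:
156 · 898 = 140088 ≡ 295
295 · 2244 = 661980 ≡ 2027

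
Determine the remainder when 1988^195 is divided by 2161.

353

195 in binary is 11000011, i.e. 195 = 128 + 64 + 2 + 1.
1988^1 ≡ 1988 (mod 2161)
1988^2 ≡ 1988^2 = 3952144 ≡ 1836 (mod 2161)
1988^4 ≡ 1836^2 = 3370896 ≡ 1897 (mod 2161)
1988^8 ≡ 1897^2 = 3598609 ≡ 544 (mod 2161)
1988^16 ≡ 544^2 = 295936 ≡ 2040 (mod 2161)
1988^32 ≡ 2040^2 = 4161600 ≡ 1675 (mod 2161)
1988^64 ≡ 1675^2 = 2805625 ≡ 647 (mod 2161)
1988^128 ≡ 647^2 = 418609 ≡ 1536 (mod 2161)
1988^195 = 1988^128 · 1988^64 · 1988^2 · 1988^1 ≡ 1536 · 647 · 1836 · 1988 (mod 2161).
Accumulate the product:
1536 · 647 = 993792 ≡ 1893
1893 · 1836 = 3475548 ≡ 660
660 · 1988 = 1312080 ≡ 353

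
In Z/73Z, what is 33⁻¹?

By the extended Euclidean algorithm:
73 = 2·33 + 7
33 = 4·7 + 5
7 = 1·5 + 2
5 = 2·2 + 1
2 = 2·1 + 0
gcd(33, 73) = 1, so the inverse exists.
Back-substitute for 1:
1 = 1·5 − 2·2
  = −2·7 + 3·5
  = 3·33 − 14·7
  = −14·73 + 31·33
So 33⁻¹ ≡ 31 (mod 73).

31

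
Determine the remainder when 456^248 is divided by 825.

741

Compute successive squares:
248 in binary is 11111000, i.e. 248 = 128 + 64 + 32 + 16 + 8.
456^1 ≡ 456 (mod 825)
456^2 ≡ 456^2 = 207936 ≡ 36 (mod 825)
456^4 ≡ 36^2 = 1296 ≡ 471 (mod 825)
456^8 ≡ 471^2 = 221841 ≡ 741 (mod 825)
456^16 ≡ 741^2 = 549081 ≡ 456 (mod 825)
456^32 ≡ 456^2 = 207936 ≡ 36 (mod 825)
456^64 ≡ 36^2 = 1296 ≡ 471 (mod 825)
456^128 ≡ 471^2 = 221841 ≡ 741 (mod 825)
456^248 = 456^128 × 456^64 × 456^32 × 456^16 × 456^8 ≡ 741 × 471 × 36 × 456 × 741 (mod 825).
Accumulate the product:
741 × 471 = 349011 ≡ 36
36 × 36 = 1296 ≡ 471
471 × 456 = 214776 ≡ 276
276 × 741 = 204516 ≡ 741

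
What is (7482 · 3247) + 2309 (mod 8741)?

7482 · 3247 = 24294054 ≡ 2815 (mod 8741)
2815 + 2309 = 5124

5124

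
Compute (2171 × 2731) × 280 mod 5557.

5429

2171 × 2731 = 5929001 ≡ 5239 (mod 5557)
5239 × 280 = 1466920 ≡ 5429 (mod 5557)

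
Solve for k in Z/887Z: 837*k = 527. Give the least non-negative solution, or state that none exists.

gcd(837, 887) = 1, so a unique solution mod 887 exists.
837⁻¹ ≡ 408 (mod 887).
k ≡ 408*527 ≡ 362 (mod 887).

362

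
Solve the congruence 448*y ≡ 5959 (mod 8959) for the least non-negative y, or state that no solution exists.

gcd(448, 8959) = 1, so a unique solution mod 8959 exists.
448⁻¹ ≡ 20 (mod 8959).
y ≡ 20*5959 ≡ 2713 (mod 8959).

2713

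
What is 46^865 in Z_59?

By square-and-multiply:
865 in binary is 1101100001, i.e. 865 = 512 + 256 + 64 + 32 + 1.
46^1 ≡ 46 (mod 59)
46^2 ≡ 46^2 = 2116 ≡ 51 (mod 59)
46^4 ≡ 51^2 = 2601 ≡ 5 (mod 59)
46^8 ≡ 5^2 = 25 (mod 59)
46^16 ≡ 25^2 = 625 ≡ 35 (mod 59)
46^32 ≡ 35^2 = 1225 ≡ 45 (mod 59)
46^64 ≡ 45^2 = 2025 ≡ 19 (mod 59)
46^128 ≡ 19^2 = 361 ≡ 7 (mod 59)
46^256 ≡ 7^2 = 49 (mod 59)
46^512 ≡ 49^2 = 2401 ≡ 41 (mod 59)
46^865 = 46^512 × 46^256 × 46^64 × 46^32 × 46^1 ≡ 41 × 49 × 19 × 45 × 46 (mod 59).
Accumulate the product:
41 × 49 = 2009 ≡ 3
3 × 19 = 57
57 × 45 = 2565 ≡ 28
28 × 46 = 1288 ≡ 49

49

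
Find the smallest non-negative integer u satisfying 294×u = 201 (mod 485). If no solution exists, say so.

gcd(294, 485) = 1, so a unique solution mod 485 exists.
294⁻¹ ≡ 259 (mod 485).
u ≡ 259×201 ≡ 164 (mod 485).

164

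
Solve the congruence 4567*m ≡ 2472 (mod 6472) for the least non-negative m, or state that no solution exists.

gcd(4567, 6472) = 1, so a unique solution mod 6472 exists.
4567⁻¹ ≡ 2847 (mod 6472).
m ≡ 2847*2472 ≡ 2720 (mod 6472).

2720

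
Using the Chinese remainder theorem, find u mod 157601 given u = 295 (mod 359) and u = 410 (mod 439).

359⁻¹ mod 439: 359·214 ≡ 1 (mod 439), so 359⁻¹ ≡ 214.
u = 295 + 359·((410 − 295)·214 mod 439) = 295 + 359·26 = 9629.
Check: 9629 mod 359 = 295, 9629 mod 439 = 410. ✓

9629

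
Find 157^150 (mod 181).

49

157^1 ≡ 157 (mod 181)
157^2 ≡ 157^2 = 24649 ≡ 33 (mod 181)
157^4 ≡ 33^2 = 1089 ≡ 3 (mod 181)
157^8 ≡ 3^2 = 9 (mod 181)
157^16 ≡ 9^2 = 81 (mod 181)
157^32 ≡ 81^2 = 6561 ≡ 45 (mod 181)
157^64 ≡ 45^2 = 2025 ≡ 34 (mod 181)
157^128 ≡ 34^2 = 1156 ≡ 70 (mod 181)
157^150 = 157^128 * 157^16 * 157^4 * 157^2 ≡ 70 * 81 * 3 * 33 (mod 181).
Accumulate the product:
70 * 81 = 5670 ≡ 59
59 * 3 = 177
177 * 33 = 5841 ≡ 49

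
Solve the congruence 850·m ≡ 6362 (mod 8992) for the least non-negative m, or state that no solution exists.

949

gcd(850, 8992) = 2, and 2 | 6362, so solutions exist.
Divide through by 2: 425·m = 3181 (mod 4496).
425⁻¹ ≡ 201 (mod 4496).
m ≡ 201·3181 ≡ 949 (mod 4496).
The smallest non-negative solution is m = 949.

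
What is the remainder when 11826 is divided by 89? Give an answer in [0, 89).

78

11826 = 132*89 + 78, so 11826 ≡ 78 (mod 89).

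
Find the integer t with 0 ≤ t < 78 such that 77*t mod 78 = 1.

77

78 = 1*77 + 1
77 = 77*1 + 0
gcd(77, 78) = 1, so the inverse exists.
Bézout: 1 = 1*78 − 1*77.
So 77⁻¹ ≡ −1 ≡ 77 (mod 78).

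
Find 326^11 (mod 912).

656

Using repeated squaring:
326^1 ≡ 326 (mod 912)
326^2 ≡ 326^2 = 106276 ≡ 484 (mod 912)
326^4 ≡ 484^2 = 234256 ≡ 784 (mod 912)
326^8 ≡ 784^2 = 614656 ≡ 880 (mod 912)
326^11 = 326^8 × 326^2 × 326^1 ≡ 880 × 484 × 326 (mod 912).
Accumulate the product:
880 × 484 = 425920 ≡ 16
16 × 326 = 5216 ≡ 656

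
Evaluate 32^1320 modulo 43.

21

1320 in binary is 10100101000, i.e. 1320 = 1024 + 256 + 32 + 8.
32^1 ≡ 32 (mod 43)
32^2 ≡ 32^2 = 1024 ≡ 35 (mod 43)
32^4 ≡ 35^2 = 1225 ≡ 21 (mod 43)
32^8 ≡ 21^2 = 441 ≡ 11 (mod 43)
32^16 ≡ 11^2 = 121 ≡ 35 (mod 43)
32^32 ≡ 35^2 = 1225 ≡ 21 (mod 43)
32^64 ≡ 21^2 = 441 ≡ 11 (mod 43)
32^128 ≡ 11^2 = 121 ≡ 35 (mod 43)
32^256 ≡ 35^2 = 1225 ≡ 21 (mod 43)
32^512 ≡ 21^2 = 441 ≡ 11 (mod 43)
32^1024 ≡ 11^2 = 121 ≡ 35 (mod 43)
32^1320 = 32^1024 × 32^256 × 32^32 × 32^8 ≡ 35 × 21 × 21 × 11 (mod 43).
Accumulate the product:
35 × 21 = 735 ≡ 4
4 × 21 = 84 ≡ 41
41 × 11 = 451 ≡ 21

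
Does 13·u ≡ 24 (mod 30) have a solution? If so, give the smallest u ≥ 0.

18

gcd(13, 30) = 1, so a unique solution mod 30 exists.
13⁻¹ ≡ 7 (mod 30).
u ≡ 7·24 ≡ 18 (mod 30).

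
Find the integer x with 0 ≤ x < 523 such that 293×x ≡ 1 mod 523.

357

Apply the Euclidean algorithm and back-substitute:
523 = 1×293 + 230
293 = 1×230 + 63
230 = 3×63 + 41
63 = 1×41 + 22
41 = 1×22 + 19
22 = 1×19 + 3
19 = 6×3 + 1
3 = 3×1 + 0
gcd(293, 523) = 1, so the inverse exists.
Back-substitute for 1:
1 = 1×19 − 6×3
  = −6×22 + 7×19
  = 7×41 − 13×22
  = −13×63 + 20×41
  = 20×230 − 73×63
  = −73×293 + 93×230
  = 93×523 − 166×293
So 293⁻¹ ≡ −166 ≡ 357 (mod 523).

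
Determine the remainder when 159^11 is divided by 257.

11 in binary is 1011, i.e. 11 = 8 + 2 + 1.
159^1 ≡ 159 (mod 257)
159^2 ≡ 159^2 = 25281 ≡ 95 (mod 257)
159^4 ≡ 95^2 = 9025 ≡ 30 (mod 257)
159^8 ≡ 30^2 = 900 ≡ 129 (mod 257)
159^11 = 159^8 × 159^2 × 159^1 ≡ 129 × 95 × 159 (mod 257).
Accumulate the product:
129 × 95 = 12255 ≡ 176
176 × 159 = 27984 ≡ 228

228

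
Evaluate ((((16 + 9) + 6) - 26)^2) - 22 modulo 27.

3

16 + 9 = 25
25 + 6 = 31 ≡ 4 (mod 27)
4 - 26 = -22 ≡ 5 (mod 27)
(5)^2 ≡ 25 (mod 27)
25 - 22 = 3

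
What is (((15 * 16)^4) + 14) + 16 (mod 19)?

18

15 * 16 = 240 ≡ 12 (mod 19)
(12)^4 ≡ 7 (mod 19)
7 + 14 = 21 ≡ 2 (mod 19)
2 + 16 = 18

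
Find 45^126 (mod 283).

Compute successive squares:
126 in binary is 1111110, i.e. 126 = 64 + 32 + 16 + 8 + 4 + 2.
45^1 ≡ 45 (mod 283)
45^2 ≡ 45^2 = 2025 ≡ 44 (mod 283)
45^4 ≡ 44^2 = 1936 ≡ 238 (mod 283)
45^8 ≡ 238^2 = 56644 ≡ 44 (mod 283)
45^16 ≡ 44^2 = 1936 ≡ 238 (mod 283)
45^32 ≡ 238^2 = 56644 ≡ 44 (mod 283)
45^64 ≡ 44^2 = 1936 ≡ 238 (mod 283)
45^126 = 45^64 · 45^32 · 45^16 · 45^8 · 45^4 · 45^2 ≡ 238 · 44 · 238 · 44 · 238 · 44 (mod 283).
Accumulate the product:
238 · 44 = 10472 ≡ 1
1 · 238 = 238
238 · 44 = 10472 ≡ 1
1 · 238 = 238
238 · 44 = 10472 ≡ 1

1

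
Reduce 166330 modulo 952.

682

166330 = 174×952 + 682, so 166330 ≡ 682 (mod 952).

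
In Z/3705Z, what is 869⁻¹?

By the extended Euclidean algorithm:
3705 = 4×869 + 229
869 = 3×229 + 182
229 = 1×182 + 47
182 = 3×47 + 41
47 = 1×41 + 6
41 = 6×6 + 5
6 = 1×5 + 1
5 = 5×1 + 0
gcd(869, 3705) = 1, so the inverse exists.
Back-substitute for 1:
1 = 1×6 − 1×5
  = −1×41 + 7×6
  = 7×47 − 8×41
  = −8×182 + 31×47
  = 31×229 − 39×182
  = −39×869 + 148×229
  = 148×3705 − 631×869
So 869⁻¹ ≡ −631 ≡ 3074 (mod 3705).

3074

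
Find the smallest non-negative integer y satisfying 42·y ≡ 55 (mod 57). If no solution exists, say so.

no solution

gcd(42, 57) = 3, and 3 does not divide 55.
So the congruence has no solution.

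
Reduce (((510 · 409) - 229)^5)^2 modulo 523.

510 · 409 = 208590 ≡ 436 (mod 523)
436 - 229 = 207
(207)^5 ≡ 440 (mod 523)
(440)^2 ≡ 90 (mod 523)

90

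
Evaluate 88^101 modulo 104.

Compute successive squares:
88^1 ≡ 88 (mod 104)
88^2 ≡ 88^2 = 7744 ≡ 48 (mod 104)
88^4 ≡ 48^2 = 2304 ≡ 16 (mod 104)
88^8 ≡ 16^2 = 256 ≡ 48 (mod 104)
88^16 ≡ 48^2 = 2304 ≡ 16 (mod 104)
88^32 ≡ 16^2 = 256 ≡ 48 (mod 104)
88^64 ≡ 48^2 = 2304 ≡ 16 (mod 104)
88^101 = 88^64 × 88^32 × 88^4 × 88^1 ≡ 16 × 48 × 16 × 88 (mod 104).
Accumulate the product:
16 × 48 = 768 ≡ 40
40 × 16 = 640 ≡ 16
16 × 88 = 1408 ≡ 56

56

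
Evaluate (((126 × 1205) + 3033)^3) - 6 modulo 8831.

970

126 × 1205 = 151830 ≡ 1703 (mod 8831)
1703 + 3033 = 4736
(4736)^3 ≡ 976 (mod 8831)
976 - 6 = 970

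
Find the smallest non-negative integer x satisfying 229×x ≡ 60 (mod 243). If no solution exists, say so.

gcd(229, 243) = 1, so a unique solution mod 243 exists.
229⁻¹ ≡ 52 (mod 243).
x ≡ 52×60 ≡ 204 (mod 243).

204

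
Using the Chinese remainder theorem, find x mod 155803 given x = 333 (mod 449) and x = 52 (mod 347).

119767

449⁻¹ mod 347: 449×330 ≡ 1 (mod 347), so 449⁻¹ ≡ 330.
x = 333 + 449×((52 − 333)×330 mod 347) = 333 + 449×266 = 119767.
Check: 119767 mod 449 = 333, 119767 mod 347 = 52. ✓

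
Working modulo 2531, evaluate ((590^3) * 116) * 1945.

872

(590)^3 ≡ 1005 (mod 2531)
1005 * 116 = 116580 ≡ 154 (mod 2531)
154 * 1945 = 299530 ≡ 872 (mod 2531)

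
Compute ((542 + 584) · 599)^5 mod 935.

542 + 584 = 1126 ≡ 191 (mod 935)
191 · 599 = 114409 ≡ 339 (mod 935)
(339)^5 ≡ 254 (mod 935)

254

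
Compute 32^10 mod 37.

30

10 in binary is 1010, i.e. 10 = 8 + 2.
32^1 ≡ 32 (mod 37)
32^2 ≡ 32^2 = 1024 ≡ 25 (mod 37)
32^4 ≡ 25^2 = 625 ≡ 33 (mod 37)
32^8 ≡ 33^2 = 1089 ≡ 16 (mod 37)
32^10 = 32^8 * 32^2 ≡ 16 * 25 (mod 37).
16 * 25 = 400 ≡ 30 (mod 37).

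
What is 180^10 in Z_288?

0

Compute successive squares:
10 in binary is 1010, i.e. 10 = 8 + 2.
180^1 ≡ 180 (mod 288)
180^2 ≡ 180^2 = 32400 ≡ 144 (mod 288)
180^4 ≡ 144^2 = 20736 ≡ 0 (mod 288)
180^8 ≡ 0^2 = 0 (mod 288)
180^10 = 180^8 * 180^2 ≡ 0 * 144 (mod 288).
0 * 144 = 0 ≡ 0 (mod 288).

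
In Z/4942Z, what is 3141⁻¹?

2873

4942 = 1×3141 + 1801
3141 = 1×1801 + 1340
1801 = 1×1340 + 461
1340 = 2×461 + 418
461 = 1×418 + 43
418 = 9×43 + 31
43 = 1×31 + 12
31 = 2×12 + 7
12 = 1×7 + 5
7 = 1×5 + 2
5 = 2×2 + 1
2 = 2×1 + 0
gcd(3141, 4942) = 1, so the inverse exists.
Back-substitute for 1:
1 = 1×5 − 2×2
  = −2×7 + 3×5
  = 3×12 − 5×7
  = −5×31 + 13×12
  = 13×43 − 18×31
  = −18×418 + 175×43
  = 175×461 − 193×418
  = −193×1340 + 561×461
  = 561×1801 − 754×1340
  = −754×3141 + 1315×1801
  = 1315×4942 − 2069×3141
So 3141⁻¹ ≡ −2069 ≡ 2873 (mod 4942).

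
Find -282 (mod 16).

-282 = -18×16 + 6, so -282 ≡ 6 (mod 16).

6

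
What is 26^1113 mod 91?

13

Using repeated squaring:
1113 in binary is 10001011001, i.e. 1113 = 1024 + 64 + 16 + 8 + 1.
26^1 ≡ 26 (mod 91)
26^2 ≡ 26^2 = 676 ≡ 39 (mod 91)
26^4 ≡ 39^2 = 1521 ≡ 65 (mod 91)
26^8 ≡ 65^2 = 4225 ≡ 39 (mod 91)
26^16 ≡ 39^2 = 1521 ≡ 65 (mod 91)
26^32 ≡ 65^2 = 4225 ≡ 39 (mod 91)
26^64 ≡ 39^2 = 1521 ≡ 65 (mod 91)
26^128 ≡ 65^2 = 4225 ≡ 39 (mod 91)
26^256 ≡ 39^2 = 1521 ≡ 65 (mod 91)
26^512 ≡ 65^2 = 4225 ≡ 39 (mod 91)
26^1024 ≡ 39^2 = 1521 ≡ 65 (mod 91)
26^1113 = 26^1024 · 26^64 · 26^16 · 26^8 · 26^1 ≡ 65 · 65 · 65 · 39 · 26 (mod 91).
Accumulate the product:
65 · 65 = 4225 ≡ 39
39 · 65 = 2535 ≡ 78
78 · 39 = 3042 ≡ 39
39 · 26 = 1014 ≡ 13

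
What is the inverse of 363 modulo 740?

687

By the extended Euclidean algorithm:
740 = 2×363 + 14
363 = 25×14 + 13
14 = 1×13 + 1
13 = 13×1 + 0
gcd(363, 740) = 1, so the inverse exists.
Bézout: 1 = 26×740 − 53×363.
So 363⁻¹ ≡ −53 ≡ 687 (mod 740).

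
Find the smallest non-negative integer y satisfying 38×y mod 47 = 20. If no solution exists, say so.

3

gcd(38, 47) = 1, so a unique solution mod 47 exists.
38⁻¹ ≡ 26 (mod 47).
y ≡ 26×20 ≡ 3 (mod 47).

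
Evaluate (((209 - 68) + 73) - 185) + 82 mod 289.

209 - 68 = 141
141 + 73 = 214
214 - 185 = 29
29 + 82 = 111

111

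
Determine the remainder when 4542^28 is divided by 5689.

4542^1 ≡ 4542 (mod 5689)
4542^2 ≡ 4542^2 = 20629764 ≡ 1450 (mod 5689)
4542^4 ≡ 1450^2 = 2102500 ≡ 3259 (mod 5689)
4542^8 ≡ 3259^2 = 10621081 ≡ 5407 (mod 5689)
4542^16 ≡ 5407^2 = 29235649 ≡ 5567 (mod 5689)
4542^28 = 4542^16 × 4542^8 × 4542^4 ≡ 5567 × 5407 × 3259 (mod 5689).
Accumulate the product:
5567 × 5407 = 30100769 ≡ 270
270 × 3259 = 879930 ≡ 3824

3824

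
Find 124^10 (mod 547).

116

10 in binary is 1010, i.e. 10 = 8 + 2.
124^1 ≡ 124 (mod 547)
124^2 ≡ 124^2 = 15376 ≡ 60 (mod 547)
124^4 ≡ 60^2 = 3600 ≡ 318 (mod 547)
124^8 ≡ 318^2 = 101124 ≡ 476 (mod 547)
124^10 = 124^8 · 124^2 ≡ 476 · 60 (mod 547).
476 · 60 = 28560 ≡ 116 (mod 547).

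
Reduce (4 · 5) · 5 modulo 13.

9

4 · 5 = 20 ≡ 7 (mod 13)
7 · 5 = 35 ≡ 9 (mod 13)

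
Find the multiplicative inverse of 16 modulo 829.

829 = 51*16 + 13
16 = 1*13 + 3
13 = 4*3 + 1
3 = 3*1 + 0
gcd(16, 829) = 1, so the inverse exists.
Back-substitute for 1:
1 = 1*13 − 4*3
  = −4*16 + 5*13
  = 5*829 − 259*16
So 16⁻¹ ≡ −259 ≡ 570 (mod 829).

570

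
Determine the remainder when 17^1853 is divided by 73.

Compute successive squares:
1853 in binary is 11100111101, i.e. 1853 = 1024 + 512 + 256 + 32 + 16 + 8 + 4 + 1.
17^1 ≡ 17 (mod 73)
17^2 ≡ 17^2 = 289 ≡ 70 (mod 73)
17^4 ≡ 70^2 = 4900 ≡ 9 (mod 73)
17^8 ≡ 9^2 = 81 ≡ 8 (mod 73)
17^16 ≡ 8^2 = 64 (mod 73)
17^32 ≡ 64^2 = 4096 ≡ 8 (mod 73)
17^64 ≡ 8^2 = 64 (mod 73)
17^128 ≡ 64^2 = 4096 ≡ 8 (mod 73)
17^256 ≡ 8^2 = 64 (mod 73)
17^512 ≡ 64^2 = 4096 ≡ 8 (mod 73)
17^1024 ≡ 8^2 = 64 (mod 73)
17^1853 = 17^1024 · 17^512 · 17^256 · 17^32 · 17^16 · 17^8 · 17^4 · 17^1 ≡ 64 · 8 · 64 · 8 · 64 · 8 · 9 · 17 (mod 73).
Accumulate the product:
64 · 8 = 512 ≡ 1
1 · 64 = 64
64 · 8 = 512 ≡ 1
1 · 64 = 64
64 · 8 = 512 ≡ 1
1 · 9 = 9
9 · 17 = 153 ≡ 7

7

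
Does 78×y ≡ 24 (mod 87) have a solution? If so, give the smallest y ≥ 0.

7

gcd(78, 87) = 3, and 3 | 24, so solutions exist.
Divide through by 3: 26×y mod 29 = 8.
26⁻¹ ≡ 19 (mod 29).
y ≡ 19×8 ≡ 7 (mod 29).
The smallest non-negative solution is y = 7.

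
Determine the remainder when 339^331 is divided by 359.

331 in binary is 101001011, i.e. 331 = 256 + 64 + 8 + 2 + 1.
339^1 ≡ 339 (mod 359)
339^2 ≡ 339^2 = 114921 ≡ 41 (mod 359)
339^4 ≡ 41^2 = 1681 ≡ 245 (mod 359)
339^8 ≡ 245^2 = 60025 ≡ 72 (mod 359)
339^16 ≡ 72^2 = 5184 ≡ 158 (mod 359)
339^32 ≡ 158^2 = 24964 ≡ 193 (mod 359)
339^64 ≡ 193^2 = 37249 ≡ 272 (mod 359)
339^128 ≡ 272^2 = 73984 ≡ 30 (mod 359)
339^256 ≡ 30^2 = 900 ≡ 182 (mod 359)
339^331 = 339^256 · 339^64 · 339^8 · 339^2 · 339^1 ≡ 182 · 272 · 72 · 41 · 339 (mod 359).
Accumulate the product:
182 · 272 = 49504 ≡ 321
321 · 72 = 23112 ≡ 136
136 · 41 = 5576 ≡ 191
191 · 339 = 64749 ≡ 129

129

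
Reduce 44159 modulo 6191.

822

44159 = 7·6191 + 822, so 44159 ≡ 822 (mod 6191).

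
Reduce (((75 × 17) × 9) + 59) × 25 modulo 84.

62

75 × 17 = 1275 ≡ 15 (mod 84)
15 × 9 = 135 ≡ 51 (mod 84)
51 + 59 = 110 ≡ 26 (mod 84)
26 × 25 = 650 ≡ 62 (mod 84)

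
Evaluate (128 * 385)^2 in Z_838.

128 * 385 = 49280 ≡ 676 (mod 838)
(676)^2 ≡ 266 (mod 838)

266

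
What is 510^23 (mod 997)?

526

Using repeated squaring:
23 in binary is 10111, i.e. 23 = 16 + 4 + 2 + 1.
510^1 ≡ 510 (mod 997)
510^2 ≡ 510^2 = 260100 ≡ 880 (mod 997)
510^4 ≡ 880^2 = 774400 ≡ 728 (mod 997)
510^8 ≡ 728^2 = 529984 ≡ 577 (mod 997)
510^16 ≡ 577^2 = 332929 ≡ 928 (mod 997)
510^23 = 510^16 · 510^4 · 510^2 · 510^1 ≡ 928 · 728 · 880 · 510 (mod 997).
Accumulate the product:
928 · 728 = 675584 ≡ 615
615 · 880 = 541200 ≡ 826
826 · 510 = 421260 ≡ 526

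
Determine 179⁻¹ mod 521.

163

521 = 2*179 + 163
179 = 1*163 + 16
163 = 10*16 + 3
16 = 5*3 + 1
3 = 3*1 + 0
gcd(179, 521) = 1, so the inverse exists.
Bézout: 1 = −56*521 + 163*179.
So 179⁻¹ ≡ 163 (mod 521).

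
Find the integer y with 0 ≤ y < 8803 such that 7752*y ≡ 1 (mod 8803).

Apply the Euclidean algorithm and back-substitute:
8803 = 1·7752 + 1051
7752 = 7·1051 + 395
1051 = 2·395 + 261
395 = 1·261 + 134
261 = 1·134 + 127
134 = 1·127 + 7
127 = 18·7 + 1
7 = 7·1 + 0
gcd(7752, 8803) = 1, so the inverse exists.
Bézout: 1 = 1099·8803 − 1248·7752.
So 7752⁻¹ ≡ −1248 ≡ 7555 (mod 8803).

7555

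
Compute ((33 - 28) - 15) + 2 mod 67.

33 - 28 = 5
5 - 15 = -10 ≡ 57 (mod 67)
57 + 2 = 59

59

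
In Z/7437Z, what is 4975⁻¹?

By the extended Euclidean algorithm:
7437 = 1×4975 + 2462
4975 = 2×2462 + 51
2462 = 48×51 + 14
51 = 3×14 + 9
14 = 1×9 + 5
9 = 1×5 + 4
5 = 1×4 + 1
4 = 4×1 + 0
gcd(4975, 7437) = 1, so the inverse exists.
Back-substitute for 1:
1 = 1×5 − 1×4
  = −1×9 + 2×5
  = 2×14 − 3×9
  = −3×51 + 11×14
  = 11×2462 − 531×51
  = −531×4975 + 1073×2462
  = 1073×7437 − 1604×4975
So 4975⁻¹ ≡ −1604 ≡ 5833 (mod 7437).

5833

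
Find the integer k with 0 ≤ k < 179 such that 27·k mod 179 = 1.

Apply the Euclidean algorithm and back-substitute:
179 = 6*27 + 17
27 = 1*17 + 10
17 = 1*10 + 7
10 = 1*7 + 3
7 = 2*3 + 1
3 = 3*1 + 0
gcd(27, 179) = 1, so the inverse exists.
Back-substitute for 1:
1 = 1*7 − 2*3
  = −2*10 + 3*7
  = 3*17 − 5*10
  = −5*27 + 8*17
  = 8*179 − 53*27
So 27⁻¹ ≡ −53 ≡ 126 (mod 179).

126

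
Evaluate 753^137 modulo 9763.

5147

By square-and-multiply:
137 in binary is 10001001, i.e. 137 = 128 + 8 + 1.
753^1 ≡ 753 (mod 9763)
753^2 ≡ 753^2 = 567009 ≡ 755 (mod 9763)
753^4 ≡ 755^2 = 570025 ≡ 3771 (mod 9763)
753^8 ≡ 3771^2 = 14220441 ≡ 5513 (mod 9763)
753^16 ≡ 5513^2 = 30393169 ≡ 950 (mod 9763)
753^32 ≡ 950^2 = 902500 ≡ 4304 (mod 9763)
753^64 ≡ 4304^2 = 18524416 ≡ 4005 (mod 9763)
753^128 ≡ 4005^2 = 16040025 ≡ 9179 (mod 9763)
753^137 = 753^128 × 753^8 × 753^1 ≡ 9179 × 5513 × 753 (mod 9763).
Accumulate the product:
9179 × 5513 = 50603827 ≡ 2198
2198 × 753 = 1655094 ≡ 5147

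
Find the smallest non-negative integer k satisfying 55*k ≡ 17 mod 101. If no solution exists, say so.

15

gcd(55, 101) = 1, so a unique solution mod 101 exists.
55⁻¹ ≡ 90 (mod 101).
k ≡ 90*17 ≡ 15 (mod 101).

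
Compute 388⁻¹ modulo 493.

493 = 1×388 + 105
388 = 3×105 + 73
105 = 1×73 + 32
73 = 2×32 + 9
32 = 3×9 + 5
9 = 1×5 + 4
5 = 1×4 + 1
4 = 4×1 + 0
gcd(388, 493) = 1, so the inverse exists.
Back-substitute for 1:
1 = 1×5 − 1×4
  = −1×9 + 2×5
  = 2×32 − 7×9
  = −7×73 + 16×32
  = 16×105 − 23×73
  = −23×388 + 85×105
  = 85×493 − 108×388
So 388⁻¹ ≡ −108 ≡ 385 (mod 493).

385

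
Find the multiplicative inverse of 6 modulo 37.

By the extended Euclidean algorithm:
37 = 6×6 + 1
6 = 6×1 + 0
gcd(6, 37) = 1, so the inverse exists.
Bézout: 1 = 1×37 − 6×6.
So 6⁻¹ ≡ −6 ≡ 31 (mod 37).

31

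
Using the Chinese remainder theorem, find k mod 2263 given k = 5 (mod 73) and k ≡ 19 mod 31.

73⁻¹ mod 31: 73×17 ≡ 1 (mod 31), so 73⁻¹ ≡ 17.
k = 5 + 73×((19 − 5)×17 mod 31) = 5 + 73×21 = 1538.

1538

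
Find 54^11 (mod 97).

Using repeated squaring:
11 in binary is 1011, i.e. 11 = 8 + 2 + 1.
54^1 ≡ 54 (mod 97)
54^2 ≡ 54^2 = 2916 ≡ 6 (mod 97)
54^4 ≡ 6^2 = 36 (mod 97)
54^8 ≡ 36^2 = 1296 ≡ 35 (mod 97)
54^11 = 54^8 · 54^2 · 54^1 ≡ 35 · 6 · 54 (mod 97).
Accumulate the product:
35 · 6 = 210 ≡ 16
16 · 54 = 864 ≡ 88

88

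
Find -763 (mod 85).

-763 = -9·85 + 2, so -763 ≡ 2 (mod 85).

2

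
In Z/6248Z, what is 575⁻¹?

6248 = 10*575 + 498
575 = 1*498 + 77
498 = 6*77 + 36
77 = 2*36 + 5
36 = 7*5 + 1
5 = 5*1 + 0
gcd(575, 6248) = 1, so the inverse exists.
Back-substitute for 1:
1 = 1*36 − 7*5
  = −7*77 + 15*36
  = 15*498 − 97*77
  = −97*575 + 112*498
  = 112*6248 − 1217*575
So 575⁻¹ ≡ −1217 ≡ 5031 (mod 6248).

5031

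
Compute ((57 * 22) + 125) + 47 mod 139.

36

57 * 22 = 1254 ≡ 3 (mod 139)
3 + 125 = 128
128 + 47 = 175 ≡ 36 (mod 139)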